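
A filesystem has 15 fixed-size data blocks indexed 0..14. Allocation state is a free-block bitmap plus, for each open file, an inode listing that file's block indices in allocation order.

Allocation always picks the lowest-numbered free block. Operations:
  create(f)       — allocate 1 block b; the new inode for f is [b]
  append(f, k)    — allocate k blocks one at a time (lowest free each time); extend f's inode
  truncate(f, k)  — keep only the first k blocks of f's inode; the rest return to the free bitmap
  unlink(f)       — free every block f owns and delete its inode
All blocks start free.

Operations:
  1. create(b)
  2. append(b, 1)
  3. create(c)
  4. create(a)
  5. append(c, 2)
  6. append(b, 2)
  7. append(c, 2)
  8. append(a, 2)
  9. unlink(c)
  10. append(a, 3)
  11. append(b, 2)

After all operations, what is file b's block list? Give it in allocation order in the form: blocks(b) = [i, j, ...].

after create(b) → b:[0]  free=[F..............]
after append(b, 1) → b:[0, 1]  free=[FF.............]
after create(c) → b:[0, 1], c:[2]  free=[FFF............]
after create(a) → a:[3], b:[0, 1], c:[2]  free=[FFFF...........]
after append(c, 2) → a:[3], b:[0, 1], c:[2, 4, 5]  free=[FFFFFF.........]
after append(b, 2) → a:[3], b:[0, 1, 6, 7], c:[2, 4, 5]  free=[FFFFFFFF.......]
after append(c, 2) → a:[3], b:[0, 1, 6, 7], c:[2, 4, 5, 8, 9]  free=[FFFFFFFFFF.....]
after append(a, 2) → a:[3, 10, 11], b:[0, 1, 6, 7], c:[2, 4, 5, 8, 9]  free=[FFFFFFFFFFFF...]
after unlink(c) → a:[3, 10, 11], b:[0, 1, 6, 7]  free=[FF.F..FF..FF...]
after append(a, 3) → a:[3, 10, 11, 2, 4, 5], b:[0, 1, 6, 7]  free=[FFFFFFFF..FF...]
after append(b, 2) → a:[3, 10, 11, 2, 4, 5], b:[0, 1, 6, 7, 8, 9]  free=[FFFFFFFFFFFF...]

blocks(b) = [0, 1, 6, 7, 8, 9]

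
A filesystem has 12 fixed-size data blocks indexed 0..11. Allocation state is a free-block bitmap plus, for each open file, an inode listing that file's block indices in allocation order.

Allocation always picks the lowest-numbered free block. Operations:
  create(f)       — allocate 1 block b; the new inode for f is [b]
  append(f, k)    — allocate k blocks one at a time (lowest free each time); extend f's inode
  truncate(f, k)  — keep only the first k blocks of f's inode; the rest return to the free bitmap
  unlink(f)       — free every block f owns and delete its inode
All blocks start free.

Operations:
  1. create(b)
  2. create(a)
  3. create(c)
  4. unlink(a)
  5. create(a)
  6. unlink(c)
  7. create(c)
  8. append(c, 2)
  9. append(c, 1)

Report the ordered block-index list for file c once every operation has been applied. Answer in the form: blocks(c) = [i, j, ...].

blocks(c) = [2, 3, 4, 5]

create(b): bitmap=F........... | b=[0]
create(a): bitmap=FF.......... | a=[1] b=[0]
create(c): bitmap=FFF......... | a=[1] b=[0] c=[2]
unlink(a): bitmap=F.F......... | b=[0] c=[2]
create(a): bitmap=FFF......... | a=[1] b=[0] c=[2]
unlink(c): bitmap=FF.......... | a=[1] b=[0]
create(c): bitmap=FFF......... | a=[1] b=[0] c=[2]
append(c, 2): bitmap=FFFFF....... | a=[1] b=[0] c=[2, 3, 4]
append(c, 1): bitmap=FFFFFF...... | a=[1] b=[0] c=[2, 3, 4, 5]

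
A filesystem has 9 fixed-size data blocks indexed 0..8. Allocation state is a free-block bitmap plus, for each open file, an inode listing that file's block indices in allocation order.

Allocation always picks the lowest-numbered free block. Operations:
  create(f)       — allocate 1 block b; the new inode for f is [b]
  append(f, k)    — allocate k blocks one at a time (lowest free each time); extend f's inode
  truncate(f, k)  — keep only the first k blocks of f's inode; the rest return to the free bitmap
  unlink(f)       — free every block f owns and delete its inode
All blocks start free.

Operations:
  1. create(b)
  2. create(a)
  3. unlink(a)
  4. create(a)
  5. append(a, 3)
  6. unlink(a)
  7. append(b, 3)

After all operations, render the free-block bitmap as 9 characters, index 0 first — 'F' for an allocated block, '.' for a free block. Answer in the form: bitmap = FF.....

after create(b) → b:[0]  free=[F........]
after create(a) → a:[1], b:[0]  free=[FF.......]
after unlink(a) → b:[0]  free=[F........]
after create(a) → a:[1], b:[0]  free=[FF.......]
after append(a, 3) → a:[1, 2, 3, 4], b:[0]  free=[FFFFF....]
after unlink(a) → b:[0]  free=[F........]
after append(b, 3) → b:[0, 1, 2, 3]  free=[FFFF.....]

bitmap = FFFF.....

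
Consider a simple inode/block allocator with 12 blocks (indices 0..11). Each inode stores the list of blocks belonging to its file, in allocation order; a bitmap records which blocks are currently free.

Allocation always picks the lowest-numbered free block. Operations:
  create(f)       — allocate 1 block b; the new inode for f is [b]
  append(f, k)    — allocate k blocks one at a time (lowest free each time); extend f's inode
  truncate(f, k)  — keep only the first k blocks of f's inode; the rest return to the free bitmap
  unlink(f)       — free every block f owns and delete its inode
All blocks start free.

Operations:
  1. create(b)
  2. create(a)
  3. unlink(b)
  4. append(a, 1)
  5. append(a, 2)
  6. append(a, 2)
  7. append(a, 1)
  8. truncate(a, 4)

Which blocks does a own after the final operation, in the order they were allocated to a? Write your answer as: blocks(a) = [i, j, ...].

[1] create(b) — b=0 (map F...........)
[2] create(a) — a=1 b=0 (map FF..........)
[3] unlink(b) — a=1 (map .F..........)
[4] append(a, 1) — a=1,0 (map FF..........)
[5] append(a, 2) — a=1,0,2,3 (map FFFF........)
[6] append(a, 2) — a=1,0,2,3,4,5 (map FFFFFF......)
[7] append(a, 1) — a=1,0,2,3,4,5,6 (map FFFFFFF.....)
[8] truncate(a, 4) — a=1,0,2,3 (map FFFF........)

blocks(a) = [1, 0, 2, 3]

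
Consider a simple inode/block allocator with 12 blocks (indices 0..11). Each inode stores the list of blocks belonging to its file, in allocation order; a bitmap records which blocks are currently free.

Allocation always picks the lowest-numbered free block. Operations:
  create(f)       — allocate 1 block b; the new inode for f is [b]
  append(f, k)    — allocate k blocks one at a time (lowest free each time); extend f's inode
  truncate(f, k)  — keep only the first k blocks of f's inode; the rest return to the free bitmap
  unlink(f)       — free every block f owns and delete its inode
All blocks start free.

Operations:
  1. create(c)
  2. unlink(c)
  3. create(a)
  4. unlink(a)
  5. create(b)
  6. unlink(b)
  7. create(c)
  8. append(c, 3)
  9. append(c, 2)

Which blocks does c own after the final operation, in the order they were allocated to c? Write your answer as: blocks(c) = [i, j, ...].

blocks(c) = [0, 1, 2, 3, 4, 5]

after create(c) → c:[0]  free=[F...........]
after unlink(c) →   free=[............]
after create(a) → a:[0]  free=[F...........]
after unlink(a) →   free=[............]
after create(b) → b:[0]  free=[F...........]
after unlink(b) →   free=[............]
after create(c) → c:[0]  free=[F...........]
after append(c, 3) → c:[0, 1, 2, 3]  free=[FFFF........]
after append(c, 2) → c:[0, 1, 2, 3, 4, 5]  free=[FFFFFF......]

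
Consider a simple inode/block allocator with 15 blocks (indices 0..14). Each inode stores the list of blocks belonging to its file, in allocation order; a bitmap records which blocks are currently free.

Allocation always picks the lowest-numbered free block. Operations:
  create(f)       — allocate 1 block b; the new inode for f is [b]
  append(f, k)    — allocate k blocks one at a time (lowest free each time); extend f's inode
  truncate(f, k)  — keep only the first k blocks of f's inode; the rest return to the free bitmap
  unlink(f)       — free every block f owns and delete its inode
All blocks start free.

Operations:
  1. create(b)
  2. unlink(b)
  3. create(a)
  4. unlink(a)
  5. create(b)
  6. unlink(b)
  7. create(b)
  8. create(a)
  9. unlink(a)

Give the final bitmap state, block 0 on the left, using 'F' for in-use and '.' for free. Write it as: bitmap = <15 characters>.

bitmap = F..............

[1] create(b) — b=0 (map F..............)
[2] unlink(b) —  (map ...............)
[3] create(a) — a=0 (map F..............)
[4] unlink(a) —  (map ...............)
[5] create(b) — b=0 (map F..............)
[6] unlink(b) —  (map ...............)
[7] create(b) — b=0 (map F..............)
[8] create(a) — a=1 b=0 (map FF.............)
[9] unlink(a) — b=0 (map F..............)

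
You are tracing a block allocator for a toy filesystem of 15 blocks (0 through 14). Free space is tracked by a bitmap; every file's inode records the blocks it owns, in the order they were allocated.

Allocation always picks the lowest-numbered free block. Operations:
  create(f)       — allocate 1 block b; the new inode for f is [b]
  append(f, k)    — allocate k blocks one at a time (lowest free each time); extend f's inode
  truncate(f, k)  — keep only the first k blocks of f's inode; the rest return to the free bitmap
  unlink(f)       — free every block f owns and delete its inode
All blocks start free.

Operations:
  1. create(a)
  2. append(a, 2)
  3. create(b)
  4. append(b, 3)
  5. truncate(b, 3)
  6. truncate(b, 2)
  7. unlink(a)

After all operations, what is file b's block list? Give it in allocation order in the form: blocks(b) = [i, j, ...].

after create(a) → a:[0]  free=[F..............]
after append(a, 2) → a:[0, 1, 2]  free=[FFF............]
after create(b) → a:[0, 1, 2], b:[3]  free=[FFFF...........]
after append(b, 3) → a:[0, 1, 2], b:[3, 4, 5, 6]  free=[FFFFFFF........]
after truncate(b, 3) → a:[0, 1, 2], b:[3, 4, 5]  free=[FFFFFF.........]
after truncate(b, 2) → a:[0, 1, 2], b:[3, 4]  free=[FFFFF..........]
after unlink(a) → b:[3, 4]  free=[...FF..........]

blocks(b) = [3, 4]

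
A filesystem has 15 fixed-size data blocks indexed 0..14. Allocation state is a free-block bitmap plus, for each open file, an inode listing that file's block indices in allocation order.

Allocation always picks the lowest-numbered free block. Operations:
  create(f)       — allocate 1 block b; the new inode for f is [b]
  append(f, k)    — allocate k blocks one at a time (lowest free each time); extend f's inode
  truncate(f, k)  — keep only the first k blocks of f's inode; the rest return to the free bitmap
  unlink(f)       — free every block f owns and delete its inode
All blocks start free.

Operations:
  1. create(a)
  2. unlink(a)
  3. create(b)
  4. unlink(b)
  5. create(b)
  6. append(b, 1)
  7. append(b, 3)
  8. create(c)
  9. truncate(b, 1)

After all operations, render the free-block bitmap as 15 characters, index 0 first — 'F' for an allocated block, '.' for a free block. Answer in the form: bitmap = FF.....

[1] create(a) — a=0 (map F..............)
[2] unlink(a) —  (map ...............)
[3] create(b) — b=0 (map F..............)
[4] unlink(b) —  (map ...............)
[5] create(b) — b=0 (map F..............)
[6] append(b, 1) — b=0,1 (map FF.............)
[7] append(b, 3) — b=0,1,2,3,4 (map FFFFF..........)
[8] create(c) — b=0,1,2,3,4 c=5 (map FFFFFF.........)
[9] truncate(b, 1) — b=0 c=5 (map F....F.........)

bitmap = F....F.........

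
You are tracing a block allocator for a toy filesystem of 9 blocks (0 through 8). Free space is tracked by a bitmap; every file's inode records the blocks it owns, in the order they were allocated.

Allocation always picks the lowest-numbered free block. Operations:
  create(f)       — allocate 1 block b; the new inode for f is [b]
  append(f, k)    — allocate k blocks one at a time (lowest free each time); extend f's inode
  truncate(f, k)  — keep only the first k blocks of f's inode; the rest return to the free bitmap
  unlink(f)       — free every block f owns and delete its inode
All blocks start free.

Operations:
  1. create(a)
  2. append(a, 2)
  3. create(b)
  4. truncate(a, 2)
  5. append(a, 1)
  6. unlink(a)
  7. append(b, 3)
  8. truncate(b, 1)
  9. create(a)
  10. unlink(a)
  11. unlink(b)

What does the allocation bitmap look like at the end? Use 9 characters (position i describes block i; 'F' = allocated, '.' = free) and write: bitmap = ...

  1. create(a)  ⇒  F........  {a→[0]}
  2. append(a, 2)  ⇒  FFF......  {a→[0, 1, 2]}
  3. create(b)  ⇒  FFFF.....  {a→[0, 1, 2]; b→[3]}
  4. truncate(a, 2)  ⇒  FF.F.....  {a→[0, 1]; b→[3]}
  5. append(a, 1)  ⇒  FFFF.....  {a→[0, 1, 2]; b→[3]}
  6. unlink(a)  ⇒  ...F.....  {b→[3]}
  7. append(b, 3)  ⇒  FFFF.....  {b→[3, 0, 1, 2]}
  8. truncate(b, 1)  ⇒  ...F.....  {b→[3]}
  9. create(a)  ⇒  F..F.....  {a→[0]; b→[3]}
  10. unlink(a)  ⇒  ...F.....  {b→[3]}
  11. unlink(b)  ⇒  .........  {}

bitmap = .........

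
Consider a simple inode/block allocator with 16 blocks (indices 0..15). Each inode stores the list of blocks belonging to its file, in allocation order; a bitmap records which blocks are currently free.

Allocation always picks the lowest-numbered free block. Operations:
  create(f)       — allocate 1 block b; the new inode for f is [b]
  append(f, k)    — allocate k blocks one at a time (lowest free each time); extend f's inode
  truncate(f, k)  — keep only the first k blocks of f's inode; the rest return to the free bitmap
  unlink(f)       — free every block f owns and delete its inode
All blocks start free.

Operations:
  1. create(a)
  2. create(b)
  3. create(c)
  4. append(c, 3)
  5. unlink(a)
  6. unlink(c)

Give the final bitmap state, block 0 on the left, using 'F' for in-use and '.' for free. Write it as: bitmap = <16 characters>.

  1. create(a)  ⇒  F...............  {a→[0]}
  2. create(b)  ⇒  FF..............  {a→[0]; b→[1]}
  3. create(c)  ⇒  FFF.............  {a→[0]; b→[1]; c→[2]}
  4. append(c, 3)  ⇒  FFFFFF..........  {a→[0]; b→[1]; c→[2, 3, 4, 5]}
  5. unlink(a)  ⇒  .FFFFF..........  {b→[1]; c→[2, 3, 4, 5]}
  6. unlink(c)  ⇒  .F..............  {b→[1]}

bitmap = .F..............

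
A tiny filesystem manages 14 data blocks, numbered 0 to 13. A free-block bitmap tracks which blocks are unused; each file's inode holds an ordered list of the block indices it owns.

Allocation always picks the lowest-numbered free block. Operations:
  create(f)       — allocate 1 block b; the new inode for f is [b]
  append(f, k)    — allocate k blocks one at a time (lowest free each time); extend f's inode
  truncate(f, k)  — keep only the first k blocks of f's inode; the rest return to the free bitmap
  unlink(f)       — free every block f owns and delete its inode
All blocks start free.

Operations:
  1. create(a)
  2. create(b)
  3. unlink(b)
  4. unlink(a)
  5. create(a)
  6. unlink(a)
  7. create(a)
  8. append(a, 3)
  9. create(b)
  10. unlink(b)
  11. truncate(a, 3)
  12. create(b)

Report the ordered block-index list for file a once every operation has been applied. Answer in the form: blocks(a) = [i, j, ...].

  1. create(a)  ⇒  F.............  {a→[0]}
  2. create(b)  ⇒  FF............  {a→[0]; b→[1]}
  3. unlink(b)  ⇒  F.............  {a→[0]}
  4. unlink(a)  ⇒  ..............  {}
  5. create(a)  ⇒  F.............  {a→[0]}
  6. unlink(a)  ⇒  ..............  {}
  7. create(a)  ⇒  F.............  {a→[0]}
  8. append(a, 3)  ⇒  FFFF..........  {a→[0, 1, 2, 3]}
  9. create(b)  ⇒  FFFFF.........  {a→[0, 1, 2, 3]; b→[4]}
  10. unlink(b)  ⇒  FFFF..........  {a→[0, 1, 2, 3]}
  11. truncate(a, 3)  ⇒  FFF...........  {a→[0, 1, 2]}
  12. create(b)  ⇒  FFFF..........  {a→[0, 1, 2]; b→[3]}

blocks(a) = [0, 1, 2]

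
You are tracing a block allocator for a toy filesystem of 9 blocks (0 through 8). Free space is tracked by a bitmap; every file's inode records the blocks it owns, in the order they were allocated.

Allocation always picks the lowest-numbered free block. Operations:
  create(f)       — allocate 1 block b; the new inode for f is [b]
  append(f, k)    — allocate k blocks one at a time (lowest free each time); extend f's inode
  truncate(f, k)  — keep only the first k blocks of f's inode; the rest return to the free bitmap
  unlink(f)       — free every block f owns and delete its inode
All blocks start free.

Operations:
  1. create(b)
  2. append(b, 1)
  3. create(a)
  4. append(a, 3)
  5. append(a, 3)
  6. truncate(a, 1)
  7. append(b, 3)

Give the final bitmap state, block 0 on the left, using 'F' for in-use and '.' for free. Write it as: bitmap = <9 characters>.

bitmap = FFFFFF...

[1] create(b) — b=0 (map F........)
[2] append(b, 1) — b=0,1 (map FF.......)
[3] create(a) — a=2 b=0,1 (map FFF......)
[4] append(a, 3) — a=2,3,4,5 b=0,1 (map FFFFFF...)
[5] append(a, 3) — a=2,3,4,5,6,7,8 b=0,1 (map FFFFFFFFF)
[6] truncate(a, 1) — a=2 b=0,1 (map FFF......)
[7] append(b, 3) — a=2 b=0,1,3,4,5 (map FFFFFF...)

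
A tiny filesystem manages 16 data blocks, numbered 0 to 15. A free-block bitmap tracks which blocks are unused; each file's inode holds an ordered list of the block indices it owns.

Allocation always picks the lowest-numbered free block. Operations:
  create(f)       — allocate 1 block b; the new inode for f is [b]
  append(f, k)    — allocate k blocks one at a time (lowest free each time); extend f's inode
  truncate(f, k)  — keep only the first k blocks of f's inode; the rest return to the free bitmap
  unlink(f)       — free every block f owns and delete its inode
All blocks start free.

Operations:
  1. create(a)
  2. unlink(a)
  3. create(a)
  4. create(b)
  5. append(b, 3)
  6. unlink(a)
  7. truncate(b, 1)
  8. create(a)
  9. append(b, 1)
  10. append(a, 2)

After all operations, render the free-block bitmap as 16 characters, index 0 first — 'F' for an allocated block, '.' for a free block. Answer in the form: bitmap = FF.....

bitmap = FFFFF...........

after create(a) → a:[0]  free=[F...............]
after unlink(a) →   free=[................]
after create(a) → a:[0]  free=[F...............]
after create(b) → a:[0], b:[1]  free=[FF..............]
after append(b, 3) → a:[0], b:[1, 2, 3, 4]  free=[FFFFF...........]
after unlink(a) → b:[1, 2, 3, 4]  free=[.FFFF...........]
after truncate(b, 1) → b:[1]  free=[.F..............]
after create(a) → a:[0], b:[1]  free=[FF..............]
after append(b, 1) → a:[0], b:[1, 2]  free=[FFF.............]
after append(a, 2) → a:[0, 3, 4], b:[1, 2]  free=[FFFFF...........]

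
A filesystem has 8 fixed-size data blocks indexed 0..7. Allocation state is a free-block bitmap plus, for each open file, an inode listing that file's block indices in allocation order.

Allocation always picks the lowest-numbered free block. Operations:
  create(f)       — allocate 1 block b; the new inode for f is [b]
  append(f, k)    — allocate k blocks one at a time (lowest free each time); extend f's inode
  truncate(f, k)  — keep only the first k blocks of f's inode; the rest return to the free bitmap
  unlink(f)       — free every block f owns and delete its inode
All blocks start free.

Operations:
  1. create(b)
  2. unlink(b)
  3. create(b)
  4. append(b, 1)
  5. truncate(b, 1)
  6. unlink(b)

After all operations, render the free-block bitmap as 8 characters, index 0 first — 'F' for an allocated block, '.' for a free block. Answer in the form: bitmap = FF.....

bitmap = ........

  1. create(b)  ⇒  F.......  {b→[0]}
  2. unlink(b)  ⇒  ........  {}
  3. create(b)  ⇒  F.......  {b→[0]}
  4. append(b, 1)  ⇒  FF......  {b→[0, 1]}
  5. truncate(b, 1)  ⇒  F.......  {b→[0]}
  6. unlink(b)  ⇒  ........  {}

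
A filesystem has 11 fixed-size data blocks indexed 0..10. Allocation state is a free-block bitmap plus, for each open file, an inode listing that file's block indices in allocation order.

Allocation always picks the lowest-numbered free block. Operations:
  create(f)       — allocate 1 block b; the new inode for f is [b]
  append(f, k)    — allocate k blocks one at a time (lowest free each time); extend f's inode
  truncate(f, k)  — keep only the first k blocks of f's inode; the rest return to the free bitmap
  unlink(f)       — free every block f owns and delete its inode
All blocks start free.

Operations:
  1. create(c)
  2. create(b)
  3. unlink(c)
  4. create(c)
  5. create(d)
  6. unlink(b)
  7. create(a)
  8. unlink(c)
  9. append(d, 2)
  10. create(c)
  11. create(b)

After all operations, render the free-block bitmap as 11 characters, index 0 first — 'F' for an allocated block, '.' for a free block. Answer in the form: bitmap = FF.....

  1. create(c)  ⇒  F..........  {c→[0]}
  2. create(b)  ⇒  FF.........  {b→[1]; c→[0]}
  3. unlink(c)  ⇒  .F.........  {b→[1]}
  4. create(c)  ⇒  FF.........  {b→[1]; c→[0]}
  5. create(d)  ⇒  FFF........  {b→[1]; c→[0]; d→[2]}
  6. unlink(b)  ⇒  F.F........  {c→[0]; d→[2]}
  7. create(a)  ⇒  FFF........  {a→[1]; c→[0]; d→[2]}
  8. unlink(c)  ⇒  .FF........  {a→[1]; d→[2]}
  9. append(d, 2)  ⇒  FFFF.......  {a→[1]; d→[2, 0, 3]}
  10. create(c)  ⇒  FFFFF......  {a→[1]; c→[4]; d→[2, 0, 3]}
  11. create(b)  ⇒  FFFFFF.....  {a→[1]; b→[5]; c→[4]; d→[2, 0, 3]}

bitmap = FFFFFF.....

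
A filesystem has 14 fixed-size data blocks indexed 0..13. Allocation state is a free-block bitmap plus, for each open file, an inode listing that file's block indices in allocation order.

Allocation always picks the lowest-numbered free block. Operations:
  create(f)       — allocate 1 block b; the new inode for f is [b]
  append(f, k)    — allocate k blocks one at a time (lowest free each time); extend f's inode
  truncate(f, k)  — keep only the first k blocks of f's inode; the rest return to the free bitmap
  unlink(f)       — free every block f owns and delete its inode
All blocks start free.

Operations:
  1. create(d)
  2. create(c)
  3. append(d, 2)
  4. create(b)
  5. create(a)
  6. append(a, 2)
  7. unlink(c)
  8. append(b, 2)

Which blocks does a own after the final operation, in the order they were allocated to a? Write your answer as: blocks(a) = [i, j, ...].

blocks(a) = [5, 6, 7]

after create(d) → d:[0]  free=[F.............]
after create(c) → c:[1], d:[0]  free=[FF............]
after append(d, 2) → c:[1], d:[0, 2, 3]  free=[FFFF..........]
after create(b) → b:[4], c:[1], d:[0, 2, 3]  free=[FFFFF.........]
after create(a) → a:[5], b:[4], c:[1], d:[0, 2, 3]  free=[FFFFFF........]
after append(a, 2) → a:[5, 6, 7], b:[4], c:[1], d:[0, 2, 3]  free=[FFFFFFFF......]
after unlink(c) → a:[5, 6, 7], b:[4], d:[0, 2, 3]  free=[F.FFFFFF......]
after append(b, 2) → a:[5, 6, 7], b:[4, 1, 8], d:[0, 2, 3]  free=[FFFFFFFFF.....]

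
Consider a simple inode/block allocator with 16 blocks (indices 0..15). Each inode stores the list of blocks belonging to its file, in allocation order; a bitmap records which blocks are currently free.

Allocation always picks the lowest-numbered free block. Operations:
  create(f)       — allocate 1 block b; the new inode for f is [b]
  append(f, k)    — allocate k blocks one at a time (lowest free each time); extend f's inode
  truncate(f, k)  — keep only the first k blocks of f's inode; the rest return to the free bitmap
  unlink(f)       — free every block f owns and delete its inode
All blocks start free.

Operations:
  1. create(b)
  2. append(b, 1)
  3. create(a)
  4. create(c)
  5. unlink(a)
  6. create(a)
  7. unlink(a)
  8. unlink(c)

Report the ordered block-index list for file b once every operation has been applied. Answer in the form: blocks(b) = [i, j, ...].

create(b): bitmap=F............... | b=[0]
append(b, 1): bitmap=FF.............. | b=[0, 1]
create(a): bitmap=FFF............. | a=[2] b=[0, 1]
create(c): bitmap=FFFF............ | a=[2] b=[0, 1] c=[3]
unlink(a): bitmap=FF.F............ | b=[0, 1] c=[3]
create(a): bitmap=FFFF............ | a=[2] b=[0, 1] c=[3]
unlink(a): bitmap=FF.F............ | b=[0, 1] c=[3]
unlink(c): bitmap=FF.............. | b=[0, 1]

blocks(b) = [0, 1]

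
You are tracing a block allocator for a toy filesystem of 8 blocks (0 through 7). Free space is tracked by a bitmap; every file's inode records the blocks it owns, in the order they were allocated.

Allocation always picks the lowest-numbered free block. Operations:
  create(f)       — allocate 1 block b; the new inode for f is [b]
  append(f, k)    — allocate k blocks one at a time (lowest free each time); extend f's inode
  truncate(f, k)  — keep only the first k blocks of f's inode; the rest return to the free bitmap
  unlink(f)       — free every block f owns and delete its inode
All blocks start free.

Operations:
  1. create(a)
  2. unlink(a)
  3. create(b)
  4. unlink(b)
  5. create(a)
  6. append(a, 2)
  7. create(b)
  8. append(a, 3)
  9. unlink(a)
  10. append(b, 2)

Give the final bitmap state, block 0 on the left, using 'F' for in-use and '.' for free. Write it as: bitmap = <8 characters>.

bitmap = FF.F....

after create(a) → a:[0]  free=[F.......]
after unlink(a) →   free=[........]
after create(b) → b:[0]  free=[F.......]
after unlink(b) →   free=[........]
after create(a) → a:[0]  free=[F.......]
after append(a, 2) → a:[0, 1, 2]  free=[FFF.....]
after create(b) → a:[0, 1, 2], b:[3]  free=[FFFF....]
after append(a, 3) → a:[0, 1, 2, 4, 5, 6], b:[3]  free=[FFFFFFF.]
after unlink(a) → b:[3]  free=[...F....]
after append(b, 2) → b:[3, 0, 1]  free=[FF.F....]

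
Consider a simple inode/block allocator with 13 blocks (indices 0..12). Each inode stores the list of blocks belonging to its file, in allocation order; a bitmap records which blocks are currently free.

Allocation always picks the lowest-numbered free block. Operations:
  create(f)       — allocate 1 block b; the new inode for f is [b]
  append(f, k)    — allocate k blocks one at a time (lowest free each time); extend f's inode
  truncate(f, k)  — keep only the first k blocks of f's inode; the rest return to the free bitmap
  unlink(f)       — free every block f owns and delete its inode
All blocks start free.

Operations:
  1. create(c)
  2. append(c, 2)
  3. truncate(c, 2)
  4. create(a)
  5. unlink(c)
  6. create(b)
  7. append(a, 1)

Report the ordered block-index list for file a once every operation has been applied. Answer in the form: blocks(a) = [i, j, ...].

  1. create(c)  ⇒  F............  {c→[0]}
  2. append(c, 2)  ⇒  FFF..........  {c→[0, 1, 2]}
  3. truncate(c, 2)  ⇒  FF...........  {c→[0, 1]}
  4. create(a)  ⇒  FFF..........  {a→[2]; c→[0, 1]}
  5. unlink(c)  ⇒  ..F..........  {a→[2]}
  6. create(b)  ⇒  F.F..........  {a→[2]; b→[0]}
  7. append(a, 1)  ⇒  FFF..........  {a→[2, 1]; b→[0]}

blocks(a) = [2, 1]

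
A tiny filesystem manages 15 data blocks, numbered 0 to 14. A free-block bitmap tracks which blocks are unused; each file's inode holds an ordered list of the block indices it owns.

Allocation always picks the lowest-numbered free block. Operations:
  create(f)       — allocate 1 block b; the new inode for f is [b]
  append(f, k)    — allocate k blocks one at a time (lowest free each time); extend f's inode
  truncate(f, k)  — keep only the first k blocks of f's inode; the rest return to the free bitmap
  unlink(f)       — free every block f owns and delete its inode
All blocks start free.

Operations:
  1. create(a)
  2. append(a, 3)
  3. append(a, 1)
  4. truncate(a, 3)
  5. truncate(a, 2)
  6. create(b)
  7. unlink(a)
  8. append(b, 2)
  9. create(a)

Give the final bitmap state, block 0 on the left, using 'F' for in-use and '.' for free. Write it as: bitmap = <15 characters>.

bitmap = FFFF...........

after create(a) → a:[0]  free=[F..............]
after append(a, 3) → a:[0, 1, 2, 3]  free=[FFFF...........]
after append(a, 1) → a:[0, 1, 2, 3, 4]  free=[FFFFF..........]
after truncate(a, 3) → a:[0, 1, 2]  free=[FFF............]
after truncate(a, 2) → a:[0, 1]  free=[FF.............]
after create(b) → a:[0, 1], b:[2]  free=[FFF............]
after unlink(a) → b:[2]  free=[..F............]
after append(b, 2) → b:[2, 0, 1]  free=[FFF............]
after create(a) → a:[3], b:[2, 0, 1]  free=[FFFF...........]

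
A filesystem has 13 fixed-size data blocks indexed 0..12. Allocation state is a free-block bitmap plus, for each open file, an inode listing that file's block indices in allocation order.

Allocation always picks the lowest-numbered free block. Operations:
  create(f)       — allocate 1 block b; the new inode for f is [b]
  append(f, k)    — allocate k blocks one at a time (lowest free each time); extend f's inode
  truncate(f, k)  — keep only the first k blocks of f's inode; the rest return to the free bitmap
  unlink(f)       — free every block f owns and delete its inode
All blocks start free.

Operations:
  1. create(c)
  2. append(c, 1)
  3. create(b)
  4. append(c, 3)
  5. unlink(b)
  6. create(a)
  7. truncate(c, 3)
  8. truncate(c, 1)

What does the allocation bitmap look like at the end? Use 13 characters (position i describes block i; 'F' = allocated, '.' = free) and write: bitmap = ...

bitmap = F.F..........

[1] create(c) — c=0 (map F............)
[2] append(c, 1) — c=0,1 (map FF...........)
[3] create(b) — b=2 c=0,1 (map FFF..........)
[4] append(c, 3) — b=2 c=0,1,3,4,5 (map FFFFFF.......)
[5] unlink(b) — c=0,1,3,4,5 (map FF.FFF.......)
[6] create(a) — a=2 c=0,1,3,4,5 (map FFFFFF.......)
[7] truncate(c, 3) — a=2 c=0,1,3 (map FFFF.........)
[8] truncate(c, 1) — a=2 c=0 (map F.F..........)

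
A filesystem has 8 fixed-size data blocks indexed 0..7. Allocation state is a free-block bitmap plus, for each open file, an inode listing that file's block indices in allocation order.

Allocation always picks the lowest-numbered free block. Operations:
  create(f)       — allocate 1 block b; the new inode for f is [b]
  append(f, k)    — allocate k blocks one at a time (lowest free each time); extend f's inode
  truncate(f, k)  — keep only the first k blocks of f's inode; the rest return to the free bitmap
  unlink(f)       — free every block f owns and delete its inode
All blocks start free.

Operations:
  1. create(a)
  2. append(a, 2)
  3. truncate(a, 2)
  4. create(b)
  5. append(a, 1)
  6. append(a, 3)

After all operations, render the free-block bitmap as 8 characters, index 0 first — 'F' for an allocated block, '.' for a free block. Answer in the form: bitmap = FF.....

create(a): bitmap=F....... | a=[0]
append(a, 2): bitmap=FFF..... | a=[0, 1, 2]
truncate(a, 2): bitmap=FF...... | a=[0, 1]
create(b): bitmap=FFF..... | a=[0, 1] b=[2]
append(a, 1): bitmap=FFFF.... | a=[0, 1, 3] b=[2]
append(a, 3): bitmap=FFFFFFF. | a=[0, 1, 3, 4, 5, 6] b=[2]

bitmap = FFFFFFF.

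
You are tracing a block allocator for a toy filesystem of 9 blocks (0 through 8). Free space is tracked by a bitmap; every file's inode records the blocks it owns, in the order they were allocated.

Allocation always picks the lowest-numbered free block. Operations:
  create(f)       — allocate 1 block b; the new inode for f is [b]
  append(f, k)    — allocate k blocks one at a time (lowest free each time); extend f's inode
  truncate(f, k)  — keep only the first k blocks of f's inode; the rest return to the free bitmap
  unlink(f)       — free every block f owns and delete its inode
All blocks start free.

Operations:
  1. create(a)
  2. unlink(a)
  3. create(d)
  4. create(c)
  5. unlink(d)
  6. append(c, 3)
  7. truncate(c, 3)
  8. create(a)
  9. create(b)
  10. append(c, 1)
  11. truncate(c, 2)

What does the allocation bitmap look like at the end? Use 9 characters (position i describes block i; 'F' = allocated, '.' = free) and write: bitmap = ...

[1] create(a) — a=0 (map F........)
[2] unlink(a) —  (map .........)
[3] create(d) — d=0 (map F........)
[4] create(c) — c=1 d=0 (map FF.......)
[5] unlink(d) — c=1 (map .F.......)
[6] append(c, 3) — c=1,0,2,3 (map FFFF.....)
[7] truncate(c, 3) — c=1,0,2 (map FFF......)
[8] create(a) — a=3 c=1,0,2 (map FFFF.....)
[9] create(b) — a=3 b=4 c=1,0,2 (map FFFFF....)
[10] append(c, 1) — a=3 b=4 c=1,0,2,5 (map FFFFFF...)
[11] truncate(c, 2) — a=3 b=4 c=1,0 (map FF.FF....)

bitmap = FF.FF....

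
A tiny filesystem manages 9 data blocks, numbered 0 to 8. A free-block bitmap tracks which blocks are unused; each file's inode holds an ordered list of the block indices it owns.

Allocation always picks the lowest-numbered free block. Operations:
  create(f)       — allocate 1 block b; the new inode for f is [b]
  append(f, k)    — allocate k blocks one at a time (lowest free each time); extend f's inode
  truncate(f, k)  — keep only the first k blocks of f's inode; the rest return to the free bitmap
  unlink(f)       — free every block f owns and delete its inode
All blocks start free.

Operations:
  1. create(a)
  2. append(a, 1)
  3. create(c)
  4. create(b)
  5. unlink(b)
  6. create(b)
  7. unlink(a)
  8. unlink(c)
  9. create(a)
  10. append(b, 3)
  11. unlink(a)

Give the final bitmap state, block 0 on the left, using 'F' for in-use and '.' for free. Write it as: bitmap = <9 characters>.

bitmap = .FFFF....

create(a): bitmap=F........ | a=[0]
append(a, 1): bitmap=FF....... | a=[0, 1]
create(c): bitmap=FFF...... | a=[0, 1] c=[2]
create(b): bitmap=FFFF..... | a=[0, 1] b=[3] c=[2]
unlink(b): bitmap=FFF...... | a=[0, 1] c=[2]
create(b): bitmap=FFFF..... | a=[0, 1] b=[3] c=[2]
unlink(a): bitmap=..FF..... | b=[3] c=[2]
unlink(c): bitmap=...F..... | b=[3]
create(a): bitmap=F..F..... | a=[0] b=[3]
append(b, 3): bitmap=FFFFF.... | a=[0] b=[3, 1, 2, 4]
unlink(a): bitmap=.FFFF.... | b=[3, 1, 2, 4]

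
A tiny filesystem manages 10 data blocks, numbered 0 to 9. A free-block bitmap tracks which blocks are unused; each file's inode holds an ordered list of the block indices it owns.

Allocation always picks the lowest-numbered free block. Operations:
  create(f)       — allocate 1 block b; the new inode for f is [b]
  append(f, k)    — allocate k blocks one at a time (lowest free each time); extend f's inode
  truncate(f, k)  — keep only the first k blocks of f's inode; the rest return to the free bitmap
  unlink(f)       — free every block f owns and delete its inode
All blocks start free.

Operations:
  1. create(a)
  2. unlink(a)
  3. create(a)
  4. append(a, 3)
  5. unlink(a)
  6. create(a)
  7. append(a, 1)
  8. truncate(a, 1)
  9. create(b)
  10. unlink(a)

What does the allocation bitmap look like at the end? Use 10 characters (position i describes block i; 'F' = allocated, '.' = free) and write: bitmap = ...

  1. create(a)  ⇒  F.........  {a→[0]}
  2. unlink(a)  ⇒  ..........  {}
  3. create(a)  ⇒  F.........  {a→[0]}
  4. append(a, 3)  ⇒  FFFF......  {a→[0, 1, 2, 3]}
  5. unlink(a)  ⇒  ..........  {}
  6. create(a)  ⇒  F.........  {a→[0]}
  7. append(a, 1)  ⇒  FF........  {a→[0, 1]}
  8. truncate(a, 1)  ⇒  F.........  {a→[0]}
  9. create(b)  ⇒  FF........  {a→[0]; b→[1]}
  10. unlink(a)  ⇒  .F........  {b→[1]}

bitmap = .F........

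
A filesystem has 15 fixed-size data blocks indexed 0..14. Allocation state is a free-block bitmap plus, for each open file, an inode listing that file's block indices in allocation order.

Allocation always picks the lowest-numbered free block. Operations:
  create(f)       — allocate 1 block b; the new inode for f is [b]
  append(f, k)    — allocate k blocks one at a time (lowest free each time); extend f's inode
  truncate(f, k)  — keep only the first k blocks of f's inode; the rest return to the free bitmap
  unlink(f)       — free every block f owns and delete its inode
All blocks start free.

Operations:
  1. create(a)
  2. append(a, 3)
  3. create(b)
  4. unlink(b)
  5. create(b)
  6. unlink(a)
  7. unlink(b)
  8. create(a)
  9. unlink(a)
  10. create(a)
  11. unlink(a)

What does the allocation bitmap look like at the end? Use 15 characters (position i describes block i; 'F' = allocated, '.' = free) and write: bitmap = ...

create(a): bitmap=F.............. | a=[0]
append(a, 3): bitmap=FFFF........... | a=[0, 1, 2, 3]
create(b): bitmap=FFFFF.......... | a=[0, 1, 2, 3] b=[4]
unlink(b): bitmap=FFFF........... | a=[0, 1, 2, 3]
create(b): bitmap=FFFFF.......... | a=[0, 1, 2, 3] b=[4]
unlink(a): bitmap=....F.......... | b=[4]
unlink(b): bitmap=............... | 
create(a): bitmap=F.............. | a=[0]
unlink(a): bitmap=............... | 
create(a): bitmap=F.............. | a=[0]
unlink(a): bitmap=............... | 

bitmap = ...............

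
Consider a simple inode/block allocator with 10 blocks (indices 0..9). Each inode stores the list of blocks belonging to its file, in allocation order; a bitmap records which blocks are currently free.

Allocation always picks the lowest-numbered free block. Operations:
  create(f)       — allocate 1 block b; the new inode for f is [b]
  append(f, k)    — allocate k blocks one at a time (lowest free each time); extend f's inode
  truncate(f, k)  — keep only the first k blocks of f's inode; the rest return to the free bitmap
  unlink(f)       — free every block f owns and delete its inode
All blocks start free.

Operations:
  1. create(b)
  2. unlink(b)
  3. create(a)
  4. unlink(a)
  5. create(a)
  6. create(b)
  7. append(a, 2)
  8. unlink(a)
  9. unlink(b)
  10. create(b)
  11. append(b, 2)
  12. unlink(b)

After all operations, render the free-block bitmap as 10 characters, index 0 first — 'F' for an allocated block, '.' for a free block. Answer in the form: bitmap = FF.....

bitmap = ..........

  1. create(b)  ⇒  F.........  {b→[0]}
  2. unlink(b)  ⇒  ..........  {}
  3. create(a)  ⇒  F.........  {a→[0]}
  4. unlink(a)  ⇒  ..........  {}
  5. create(a)  ⇒  F.........  {a→[0]}
  6. create(b)  ⇒  FF........  {a→[0]; b→[1]}
  7. append(a, 2)  ⇒  FFFF......  {a→[0, 2, 3]; b→[1]}
  8. unlink(a)  ⇒  .F........  {b→[1]}
  9. unlink(b)  ⇒  ..........  {}
  10. create(b)  ⇒  F.........  {b→[0]}
  11. append(b, 2)  ⇒  FFF.......  {b→[0, 1, 2]}
  12. unlink(b)  ⇒  ..........  {}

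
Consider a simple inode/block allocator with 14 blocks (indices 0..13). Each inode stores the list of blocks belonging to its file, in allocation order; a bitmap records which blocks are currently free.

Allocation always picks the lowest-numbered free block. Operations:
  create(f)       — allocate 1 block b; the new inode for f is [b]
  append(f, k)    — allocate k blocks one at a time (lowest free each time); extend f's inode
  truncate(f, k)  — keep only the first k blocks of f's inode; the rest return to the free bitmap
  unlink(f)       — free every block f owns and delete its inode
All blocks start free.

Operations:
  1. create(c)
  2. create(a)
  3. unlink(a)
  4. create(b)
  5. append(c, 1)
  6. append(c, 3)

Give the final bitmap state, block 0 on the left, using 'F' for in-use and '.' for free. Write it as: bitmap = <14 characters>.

bitmap = FFFFFF........

create(c): bitmap=F............. | c=[0]
create(a): bitmap=FF............ | a=[1] c=[0]
unlink(a): bitmap=F............. | c=[0]
create(b): bitmap=FF............ | b=[1] c=[0]
append(c, 1): bitmap=FFF........... | b=[1] c=[0, 2]
append(c, 3): bitmap=FFFFFF........ | b=[1] c=[0, 2, 3, 4, 5]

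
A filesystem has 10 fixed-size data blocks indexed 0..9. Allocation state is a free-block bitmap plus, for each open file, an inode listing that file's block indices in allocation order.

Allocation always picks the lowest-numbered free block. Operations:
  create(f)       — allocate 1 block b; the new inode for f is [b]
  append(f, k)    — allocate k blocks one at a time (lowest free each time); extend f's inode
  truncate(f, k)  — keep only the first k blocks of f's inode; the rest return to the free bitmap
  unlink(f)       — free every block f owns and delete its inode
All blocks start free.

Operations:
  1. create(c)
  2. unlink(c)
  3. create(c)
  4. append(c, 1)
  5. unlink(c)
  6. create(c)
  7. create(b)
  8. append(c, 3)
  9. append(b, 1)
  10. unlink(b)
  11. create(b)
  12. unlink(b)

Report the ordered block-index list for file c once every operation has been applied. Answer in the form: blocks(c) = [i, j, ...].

[1] create(c) — c=0 (map F.........)
[2] unlink(c) —  (map ..........)
[3] create(c) — c=0 (map F.........)
[4] append(c, 1) — c=0,1 (map FF........)
[5] unlink(c) —  (map ..........)
[6] create(c) — c=0 (map F.........)
[7] create(b) — b=1 c=0 (map FF........)
[8] append(c, 3) — b=1 c=0,2,3,4 (map FFFFF.....)
[9] append(b, 1) — b=1,5 c=0,2,3,4 (map FFFFFF....)
[10] unlink(b) — c=0,2,3,4 (map F.FFF.....)
[11] create(b) — b=1 c=0,2,3,4 (map FFFFF.....)
[12] unlink(b) — c=0,2,3,4 (map F.FFF.....)

blocks(c) = [0, 2, 3, 4]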